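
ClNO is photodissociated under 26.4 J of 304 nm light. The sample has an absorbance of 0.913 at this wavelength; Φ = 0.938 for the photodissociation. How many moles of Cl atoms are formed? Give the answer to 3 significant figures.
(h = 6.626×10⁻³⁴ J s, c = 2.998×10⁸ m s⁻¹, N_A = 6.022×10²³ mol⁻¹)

5.52×10⁻⁵ mol

Photon energy at 304 nm: hc/λ = (6.626×10⁻³⁴)(2.998×10⁸)/(304×10⁻⁹) = 6.534×10⁻¹⁹ J.
Photons incident: 26.4 / 6.534×10⁻¹⁹ = 4.040×10¹⁹, i.e. 4.040×10¹⁹/6.022×10²³ = 6.709×10⁻⁵ mol.
Fraction absorbed: 1 − 10^(−0.913) = 0.8778.
Photons absorbed: 0.8778 × 6.709×10⁻⁵ = 5.889×10⁻⁵ mol.
Product: Φ × n_abs = 0.938 × 5.889×10⁻⁵ = 5.524×10⁻⁵ mol.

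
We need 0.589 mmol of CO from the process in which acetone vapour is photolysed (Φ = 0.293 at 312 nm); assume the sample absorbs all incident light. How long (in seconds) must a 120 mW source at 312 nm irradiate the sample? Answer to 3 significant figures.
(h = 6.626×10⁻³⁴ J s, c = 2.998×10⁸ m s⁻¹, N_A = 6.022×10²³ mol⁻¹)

t ≈ 6420 s

Product: 0.589 mmol = 5.89×10⁻⁴ mol.
Photons that must be absorbed: 5.89×10⁻⁴ / 0.293 = 0.002010 mol.
Photon energy: hc/λ = 6.367×10⁻¹⁹ J; per mole, 3.834×10⁵ J mol⁻¹.
Energy required: 0.002010 × 3.834×10⁵ = 770.6 J.
Time: 770.6 J / 0.12 W = 6420 s.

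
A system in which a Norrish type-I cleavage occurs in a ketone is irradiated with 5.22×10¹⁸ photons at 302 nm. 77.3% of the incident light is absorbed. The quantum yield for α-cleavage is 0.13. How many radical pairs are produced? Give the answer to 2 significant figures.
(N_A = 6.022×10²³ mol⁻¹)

Moles of photons: 5.22×10¹⁸ / 6.022×10²³ = 8.668×10⁻⁶ mol.
Photons absorbed: 0.773 × 8.668×10⁻⁶ = 6.700×10⁻⁶ mol.
Product: Φ × n_abs = 0.13 × 6.700×10⁻⁶ = 8.710×10⁻⁷ mol.
As a count: 8.710×10⁻⁷ × 6.022×10²³ = 5.2×10¹⁷.

5.2×10¹⁷ radical pairs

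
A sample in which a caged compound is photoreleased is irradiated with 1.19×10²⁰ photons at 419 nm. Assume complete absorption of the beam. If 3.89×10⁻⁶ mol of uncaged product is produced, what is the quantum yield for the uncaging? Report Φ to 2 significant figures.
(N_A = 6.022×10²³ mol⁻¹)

Φ = 0.020

Moles of photons: 1.19×10²⁰ / 6.022×10²³ = 1.976×10⁻⁴ mol.
Φ = 3.89×10⁻⁶ mol / 1.976×10⁻⁴ mol photons = 0.020.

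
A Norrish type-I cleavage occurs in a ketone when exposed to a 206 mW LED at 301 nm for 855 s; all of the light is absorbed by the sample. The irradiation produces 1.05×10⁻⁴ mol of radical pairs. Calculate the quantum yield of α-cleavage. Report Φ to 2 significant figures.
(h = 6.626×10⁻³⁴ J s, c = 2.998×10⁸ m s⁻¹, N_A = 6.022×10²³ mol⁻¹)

Φ = 0.24

Photon energy at 301 nm: hc/λ = (6.626×10⁻³⁴)(2.998×10⁸)/(301×10⁻⁹) = 6.600×10⁻¹⁹ J.
Energy delivered: (206 mW)(855 s) = 176.1 J.
Photons incident: 176.1 / 6.600×10⁻¹⁹ = 2.668×10²⁰, i.e. 2.668×10²⁰/6.022×10²³ = 4.430×10⁻⁴ mol.
Φ = 1.05×10⁻⁴ mol / 4.430×10⁻⁴ mol photons = 0.24.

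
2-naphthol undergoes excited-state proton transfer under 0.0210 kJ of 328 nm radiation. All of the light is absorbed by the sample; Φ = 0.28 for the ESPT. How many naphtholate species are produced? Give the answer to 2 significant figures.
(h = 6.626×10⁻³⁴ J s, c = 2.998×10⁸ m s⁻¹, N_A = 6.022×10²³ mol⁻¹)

9.7×10¹⁸ species

Photon energy at 328 nm: hc/λ = (6.626×10⁻³⁴)(2.998×10⁸)/(328×10⁻⁹) = 6.056×10⁻¹⁹ J.
Incident energy: 0.0210 kJ = 21.0 J.
Photons incident: 21.0 / 6.056×10⁻¹⁹ = 3.468×10¹⁹, i.e. 3.468×10¹⁹/6.022×10²³ = 5.759×10⁻⁵ mol.
Product: Φ × n_abs = 0.28 × 5.759×10⁻⁵ = 1.613×10⁻⁵ mol.
As a count: 1.613×10⁻⁵ × 6.022×10²³ = 9.7×10¹⁸.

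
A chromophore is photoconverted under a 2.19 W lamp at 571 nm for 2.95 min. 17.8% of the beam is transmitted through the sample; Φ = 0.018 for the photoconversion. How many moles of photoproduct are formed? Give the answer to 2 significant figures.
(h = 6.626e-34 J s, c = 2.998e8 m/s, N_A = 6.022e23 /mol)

2.7e-5 mol

Photon energy at 571 nm: hc/λ = (6.626e-34)(2.998e8)/(571e-9) = 3.479e-19 J.
Energy delivered: (2.19 W)(177 s) = 387.6 J.
Photons incident: 387.6 / 3.479e-19 = 1.114e21, i.e. 1.114e21/6.022e23 = 0.001850 mol.
Fraction absorbed: 1 − 17.8/100 = 0.8220.
Photons absorbed: 0.8220 × 0.001850 = 0.001521 mol.
Product: Φ × n_abs = 0.018 × 0.001521 = 2.738e-5 mol.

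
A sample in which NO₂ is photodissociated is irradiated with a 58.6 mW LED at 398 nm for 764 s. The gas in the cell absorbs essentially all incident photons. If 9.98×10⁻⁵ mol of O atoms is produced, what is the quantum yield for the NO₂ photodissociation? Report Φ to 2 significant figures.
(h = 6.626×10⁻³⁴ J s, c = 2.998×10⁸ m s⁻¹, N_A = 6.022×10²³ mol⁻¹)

Φ = 0.67

Photon energy at 398 nm: hc/λ = (6.626×10⁻³⁴)(2.998×10⁸)/(398×10⁻⁹) = 4.991×10⁻¹⁹ J.
Energy delivered: (58.6 mW)(764 s) = 44.77 J.
Photons incident: 44.77 / 4.991×10⁻¹⁹ = 8.970×10¹⁹, i.e. 8.970×10¹⁹/6.022×10²³ = 1.490×10⁻⁴ mol.
Φ = 9.98×10⁻⁵ mol / 1.490×10⁻⁴ mol photons = 0.67.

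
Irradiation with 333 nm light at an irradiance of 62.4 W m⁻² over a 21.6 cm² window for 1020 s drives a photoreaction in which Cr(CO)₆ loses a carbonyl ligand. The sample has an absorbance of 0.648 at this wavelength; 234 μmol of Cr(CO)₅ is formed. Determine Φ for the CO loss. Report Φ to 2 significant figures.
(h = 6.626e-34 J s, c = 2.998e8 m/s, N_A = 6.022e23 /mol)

Product: 234 μmol = 2.34e-4 mol.
Photon energy at 333 nm: hc/λ = (6.626e-34)(2.998e8)/(333e-9) = 5.965e-19 J.
Energy delivered: (62.4 W m⁻²)(21.6e-4 m²)(1020 s) = 137.5 J.
Photons incident: 137.5 / 5.965e-19 = 2.305e20, i.e. 2.305e20/6.022e23 = 3.828e-4 mol.
Fraction absorbed: 1 − 10^(−0.648) = 0.7751.
Photons absorbed: 0.7751 × 3.828e-4 = 2.967e-4 mol.
Φ = 2.34e-4 mol / 2.967e-4 mol photons = 0.79.

Φ = 0.79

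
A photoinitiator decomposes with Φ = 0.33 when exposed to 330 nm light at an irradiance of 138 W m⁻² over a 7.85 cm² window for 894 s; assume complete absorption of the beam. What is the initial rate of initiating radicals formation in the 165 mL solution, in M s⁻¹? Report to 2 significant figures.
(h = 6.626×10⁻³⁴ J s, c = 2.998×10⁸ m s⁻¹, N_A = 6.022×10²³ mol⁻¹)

6.0×10⁻⁷ M s⁻¹

Photon energy at 330 nm: hc/λ = (6.626×10⁻³⁴)(2.998×10⁸)/(330×10⁻⁹) = 6.020×10⁻¹⁹ J.
Energy delivered: (138 W m⁻²)(7.85×10⁻⁴ m²)(894 s) = 96.85 J.
Photons incident: 96.85 / 6.020×10⁻¹⁹ = 1.609×10²⁰, i.e. 1.609×10²⁰/6.022×10²³ = 2.672×10⁻⁴ mol.
Product formed: 0.33 × 2.672×10⁻⁴ = 8.818×10⁻⁵ mol.
Rate: 8.818×10⁻⁵ mol / (894 s × 0.165 L) = 6.0×10⁻⁷ M s⁻¹.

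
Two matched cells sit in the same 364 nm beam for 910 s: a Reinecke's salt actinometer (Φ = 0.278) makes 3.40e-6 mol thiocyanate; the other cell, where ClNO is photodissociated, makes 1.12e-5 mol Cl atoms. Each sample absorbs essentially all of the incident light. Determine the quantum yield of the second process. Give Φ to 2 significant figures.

Photons absorbed by the actinometer: 3.40e-6 / 0.278 = 1.223e-5 mol.
Φ(unknown) = 1.12e-5 / 1.223e-5 = 0.92.

Φ = 0.92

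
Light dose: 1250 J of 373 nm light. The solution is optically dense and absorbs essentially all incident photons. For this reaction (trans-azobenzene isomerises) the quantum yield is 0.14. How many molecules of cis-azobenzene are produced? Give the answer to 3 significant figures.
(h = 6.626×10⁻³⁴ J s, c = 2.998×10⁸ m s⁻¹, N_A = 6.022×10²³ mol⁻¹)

3.29×10²⁰ molecules

Photon energy at 373 nm: hc/λ = (6.626×10⁻³⁴)(2.998×10⁸)/(373×10⁻⁹) = 5.326×10⁻¹⁹ J.
Photons incident: 1250 / 5.326×10⁻¹⁹ = 2.347×10²¹, i.e. 2.347×10²¹/6.022×10²³ = 0.003897 mol.
Product: Φ × n_abs = 0.14 × 0.003897 = 5.456×10⁻⁴ mol.
As a count: 5.456×10⁻⁴ × 6.022×10²³ = 3.29×10²⁰.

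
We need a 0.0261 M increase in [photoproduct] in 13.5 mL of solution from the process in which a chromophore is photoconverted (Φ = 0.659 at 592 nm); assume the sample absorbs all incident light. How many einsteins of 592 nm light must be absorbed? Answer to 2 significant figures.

5.3e-4 einstein

Product: (0.0261 M)(0.0135 L) = 3.524e-4 mol.
Photons that must be absorbed: 3.524e-4 / 0.659 = 5.347e-4 mol.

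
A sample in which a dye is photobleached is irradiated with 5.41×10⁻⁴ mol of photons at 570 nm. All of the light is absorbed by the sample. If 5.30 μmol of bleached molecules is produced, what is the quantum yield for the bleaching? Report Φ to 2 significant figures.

Φ = 0.0098

Product: 5.30 μmol = 5.30×10⁻⁶ mol.
Φ = 5.30×10⁻⁶ mol / 5.41×10⁻⁴ mol photons = 0.0098.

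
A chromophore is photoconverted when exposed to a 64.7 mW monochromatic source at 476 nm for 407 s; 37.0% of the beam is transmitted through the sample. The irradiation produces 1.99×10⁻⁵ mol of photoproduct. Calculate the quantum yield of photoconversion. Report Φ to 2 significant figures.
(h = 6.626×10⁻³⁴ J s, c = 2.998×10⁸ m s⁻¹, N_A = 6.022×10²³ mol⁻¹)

Φ = 0.30

Photon energy at 476 nm: hc/λ = (6.626×10⁻³⁴)(2.998×10⁸)/(476×10⁻⁹) = 4.173×10⁻¹⁹ J.
Energy delivered: (64.7 mW)(407 s) = 26.33 J.
Photons incident: 26.33 / 4.173×10⁻¹⁹ = 6.310×10¹⁹, i.e. 6.310×10¹⁹/6.022×10²³ = 1.048×10⁻⁴ mol.
Fraction absorbed: 1 − 37.0/100 = 0.6300.
Photons absorbed: 0.6300 × 1.048×10⁻⁴ = 6.602×10⁻⁵ mol.
Φ = 1.99×10⁻⁵ mol / 6.602×10⁻⁵ mol photons = 0.30.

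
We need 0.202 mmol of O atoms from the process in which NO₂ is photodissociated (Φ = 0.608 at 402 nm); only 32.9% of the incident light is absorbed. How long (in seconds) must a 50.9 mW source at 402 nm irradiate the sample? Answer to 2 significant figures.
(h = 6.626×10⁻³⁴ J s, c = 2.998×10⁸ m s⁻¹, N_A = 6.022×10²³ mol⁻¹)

Product: 0.202 mmol = 2.02×10⁻⁴ mol.
Photons that must be absorbed: 2.02×10⁻⁴ / 0.608 = 3.322×10⁻⁴ mol.
Incident photons needed: 3.322×10⁻⁴ / 0.329 = 0.001010 mol.
Photon energy: hc/λ = 4.941×10⁻¹⁹ J; per mole, 2.975×10⁵ J mol⁻¹.
Energy required: 0.001010 × 2.975×10⁵ = 300.5 J.
Time: 300.5 J / 0.0509 W = 5900 s.

t ≈ 5900 s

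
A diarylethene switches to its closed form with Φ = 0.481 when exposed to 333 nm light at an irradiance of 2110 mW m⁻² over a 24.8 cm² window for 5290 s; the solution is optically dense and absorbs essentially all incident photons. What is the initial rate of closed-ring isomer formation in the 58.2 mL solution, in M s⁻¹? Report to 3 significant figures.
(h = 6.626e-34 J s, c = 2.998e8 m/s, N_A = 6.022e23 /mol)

Photon energy at 333 nm: hc/λ = (6.626e-34)(2.998e8)/(333e-9) = 5.965e-19 J.
Energy delivered: (2110 mW m⁻²)(24.8e-4 m²)(5290 s) = 27.68 J.
Photons incident: 27.68 / 5.965e-19 = 4.640e19, i.e. 4.640e19/6.022e23 = 7.705e-5 mol.
Product formed: 0.481 × 7.705e-5 = 3.706e-5 mol.
Rate: 3.706e-5 mol / (5290 s × 0.0582 L) = 1.20e-7 M s⁻¹.

1.20e-7 M s⁻¹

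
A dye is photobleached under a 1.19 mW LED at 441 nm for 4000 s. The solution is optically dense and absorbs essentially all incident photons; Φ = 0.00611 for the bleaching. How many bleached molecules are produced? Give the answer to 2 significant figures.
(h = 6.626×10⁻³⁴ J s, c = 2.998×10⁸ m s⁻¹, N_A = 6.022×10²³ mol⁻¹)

Photon energy at 441 nm: hc/λ = (6.626×10⁻³⁴)(2.998×10⁸)/(441×10⁻⁹) = 4.504×10⁻¹⁹ J.
Energy delivered: (1.19 mW)(4000 s) = 4.760 J.
Photons incident: 4.760 / 4.504×10⁻¹⁹ = 1.057×10¹⁹, i.e. 1.057×10¹⁹/6.022×10²³ = 1.755×10⁻⁵ mol.
Product: Φ × n_abs = 0.00611 × 1.755×10⁻⁵ = 1.072×10⁻⁷ mol.
As a count: 1.072×10⁻⁷ × 6.022×10²³ = 6.5×10¹⁶.

6.5×10¹⁶ bleached molecules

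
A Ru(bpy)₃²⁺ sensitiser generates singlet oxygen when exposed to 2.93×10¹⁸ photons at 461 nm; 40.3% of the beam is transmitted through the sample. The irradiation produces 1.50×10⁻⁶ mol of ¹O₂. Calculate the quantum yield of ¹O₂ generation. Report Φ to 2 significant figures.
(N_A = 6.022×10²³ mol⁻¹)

Φ = 0.52

Moles of photons: 2.93×10¹⁸ / 6.022×10²³ = 4.865×10⁻⁶ mol.
Fraction absorbed: 1 − 40.3/100 = 0.5970.
Photons absorbed: 0.5970 × 4.865×10⁻⁶ = 2.904×10⁻⁶ mol.
Φ = 1.50×10⁻⁶ mol / 2.904×10⁻⁶ mol photons = 0.52.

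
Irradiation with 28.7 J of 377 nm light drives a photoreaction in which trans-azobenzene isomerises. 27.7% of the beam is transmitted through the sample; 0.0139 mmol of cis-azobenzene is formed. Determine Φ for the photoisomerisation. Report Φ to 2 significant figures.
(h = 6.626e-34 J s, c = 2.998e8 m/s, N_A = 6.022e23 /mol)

Φ = 0.21

Product: 0.0139 mmol = 1.39e-5 mol.
Photon energy at 377 nm: hc/λ = (6.626e-34)(2.998e8)/(377e-9) = 5.269e-19 J.
Photons incident: 28.7 / 5.269e-19 = 5.447e19, i.e. 5.447e19/6.022e23 = 9.045e-5 mol.
Fraction absorbed: 1 − 27.7/100 = 0.7230.
Photons absorbed: 0.7230 × 9.045e-5 = 6.540e-5 mol.
Φ = 1.39e-5 mol / 6.540e-5 mol photons = 0.21.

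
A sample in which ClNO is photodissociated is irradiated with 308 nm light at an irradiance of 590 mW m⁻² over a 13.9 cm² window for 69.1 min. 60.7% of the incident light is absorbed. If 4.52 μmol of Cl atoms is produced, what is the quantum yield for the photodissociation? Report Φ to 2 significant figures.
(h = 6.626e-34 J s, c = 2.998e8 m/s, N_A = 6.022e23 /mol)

Φ = 0.85

Product: 4.52 μmol = 4.52e-6 mol.
Photon energy at 308 nm: hc/λ = (6.626e-34)(2.998e8)/(308e-9) = 6.450e-19 J.
Energy delivered: (590 mW m⁻²)(13.9e-4 m²)(4146 s) = 3.400 J.
Photons incident: 3.400 / 6.450e-19 = 5.271e18, i.e. 5.271e18/6.022e23 = 8.753e-6 mol.
Photons absorbed: 0.607 × 8.753e-6 = 5.313e-6 mol.
Φ = 4.52e-6 mol / 5.313e-6 mol photons = 0.85.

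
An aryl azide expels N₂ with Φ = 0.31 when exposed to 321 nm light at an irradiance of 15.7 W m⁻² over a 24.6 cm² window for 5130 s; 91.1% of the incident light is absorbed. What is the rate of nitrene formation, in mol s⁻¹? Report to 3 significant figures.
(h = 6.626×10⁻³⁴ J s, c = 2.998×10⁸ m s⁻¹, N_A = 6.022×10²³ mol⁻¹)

2.93×10⁻⁸ mol s⁻¹

Photon energy at 321 nm: hc/λ = (6.626×10⁻³⁴)(2.998×10⁸)/(321×10⁻⁹) = 6.188×10⁻¹⁹ J.
Energy delivered: (15.7 W m⁻²)(24.6×10⁻⁴ m²)(5130 s) = 198.1 J.
Photons incident: 198.1 / 6.188×10⁻¹⁹ = 3.201×10²⁰, i.e. 3.201×10²⁰/6.022×10²³ = 5.316×10⁻⁴ mol.
Photons absorbed: 0.911 × 5.316×10⁻⁴ = 4.843×10⁻⁴ mol.
Product formed: 0.31 × 4.843×10⁻⁴ = 1.501×10⁻⁴ mol.
Rate: 1.501×10⁻⁴ / 5130 s = 2.93×10⁻⁸ mol s⁻¹.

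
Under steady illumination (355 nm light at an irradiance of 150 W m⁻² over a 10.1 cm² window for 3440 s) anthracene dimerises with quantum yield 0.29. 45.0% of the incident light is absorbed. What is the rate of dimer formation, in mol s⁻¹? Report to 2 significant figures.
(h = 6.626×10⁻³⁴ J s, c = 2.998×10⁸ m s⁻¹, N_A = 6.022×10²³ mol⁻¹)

5.9×10⁻⁸ mol s⁻¹

Photon energy at 355 nm: hc/λ = (6.626×10⁻³⁴)(2.998×10⁸)/(355×10⁻⁹) = 5.596×10⁻¹⁹ J.
Energy delivered: (150 W m⁻²)(10.1×10⁻⁴ m²)(3440 s) = 521.2 J.
Photons incident: 521.2 / 5.596×10⁻¹⁹ = 9.314×10²⁰, i.e. 9.314×10²⁰/6.022×10²³ = 0.001547 mol.
Photons absorbed: 0.450 × 0.001547 = 6.962×10⁻⁴ mol.
Product formed: 0.29 × 6.962×10⁻⁴ = 2.019×10⁻⁴ mol.
Rate: 2.019×10⁻⁴ / 3440 s = 5.9×10⁻⁸ mol s⁻¹.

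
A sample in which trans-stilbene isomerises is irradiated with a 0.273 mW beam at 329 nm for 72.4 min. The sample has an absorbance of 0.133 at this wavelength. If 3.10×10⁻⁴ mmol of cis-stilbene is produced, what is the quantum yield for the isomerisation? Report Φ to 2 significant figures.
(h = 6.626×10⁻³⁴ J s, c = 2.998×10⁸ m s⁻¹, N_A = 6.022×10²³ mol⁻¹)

Φ = 0.36

Product: 3.10×10⁻⁴ mmol = 3.10×10⁻⁷ mol.
Photon energy at 329 nm: hc/λ = (6.626×10⁻³⁴)(2.998×10⁸)/(329×10⁻⁹) = 6.038×10⁻¹⁹ J.
Energy delivered: (0.273 mW)(4344 s) = 1.186 J.
Photons incident: 1.186 / 6.038×10⁻¹⁹ = 1.964×10¹⁸, i.e. 1.964×10¹⁸/6.022×10²³ = 3.261×10⁻⁶ mol.
Fraction absorbed: 1 − 10^(−0.133) = 0.2638.
Photons absorbed: 0.2638 × 3.261×10⁻⁶ = 8.603×10⁻⁷ mol.
Φ = 3.10×10⁻⁷ mol / 8.603×10⁻⁷ mol photons = 0.36.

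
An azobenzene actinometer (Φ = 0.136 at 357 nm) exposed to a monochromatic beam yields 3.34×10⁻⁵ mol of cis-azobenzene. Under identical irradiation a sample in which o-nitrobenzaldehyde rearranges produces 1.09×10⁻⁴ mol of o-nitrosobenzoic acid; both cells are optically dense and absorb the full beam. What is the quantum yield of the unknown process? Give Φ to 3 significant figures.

Φ = 0.444

Photons absorbed by the actinometer: 3.34×10⁻⁵ / 0.136 = 2.456×10⁻⁴ mol.
Φ(unknown) = 1.09×10⁻⁴ / 2.456×10⁻⁴ = 0.444.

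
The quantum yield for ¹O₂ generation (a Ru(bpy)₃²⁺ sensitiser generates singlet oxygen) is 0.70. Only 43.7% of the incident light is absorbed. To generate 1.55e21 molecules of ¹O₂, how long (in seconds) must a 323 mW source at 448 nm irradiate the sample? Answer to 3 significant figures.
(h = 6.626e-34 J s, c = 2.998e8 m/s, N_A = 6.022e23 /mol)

t ≈ 6960 s

Product: 1.55e21 / 6.022e23 = 0.002574 mol.
Photons that must be absorbed: 0.002574 / 0.70 = 0.003677 mol.
Incident photons needed: 0.003677 / 0.437 = 0.008414 mol.
Photon energy: hc/λ = 4.434e-19 J; per mole, 2.670e5 J mol⁻¹.
Energy required: 0.008414 × 2.670e5 = 2247 J.
Time: 2247 J / 0.323 W = 6960 s.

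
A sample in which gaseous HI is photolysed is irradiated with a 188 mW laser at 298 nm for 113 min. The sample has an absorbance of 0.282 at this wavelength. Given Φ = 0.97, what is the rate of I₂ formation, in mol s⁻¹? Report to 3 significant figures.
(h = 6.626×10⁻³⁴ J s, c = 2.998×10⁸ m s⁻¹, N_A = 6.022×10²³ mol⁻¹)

Photon energy at 298 nm: hc/λ = (6.626×10⁻³⁴)(2.998×10⁸)/(298×10⁻⁹) = 6.666×10⁻¹⁹ J.
Energy delivered: (188 mW)(6780 s) = 1275 J.
Photons incident: 1275 / 6.666×10⁻¹⁹ = 1.913×10²¹, i.e. 1.913×10²¹/6.022×10²³ = 0.003177 mol.
Fraction absorbed: 1 − 10^(−0.282) = 0.4776.
Photons absorbed: 0.4776 × 0.003177 = 0.001517 mol.
Product formed: 0.97 × 0.001517 = 0.001471 mol.
Rate: 0.001471 / 6780 s = 2.17×10⁻⁷ mol s⁻¹.

2.17×10⁻⁷ mol s⁻¹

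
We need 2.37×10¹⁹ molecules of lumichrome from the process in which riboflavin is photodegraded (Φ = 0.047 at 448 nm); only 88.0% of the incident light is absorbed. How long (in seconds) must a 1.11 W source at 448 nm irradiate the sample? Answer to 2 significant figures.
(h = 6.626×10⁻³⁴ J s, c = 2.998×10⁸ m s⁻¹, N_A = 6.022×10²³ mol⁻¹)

t ≈ 230 s

Product: 2.37×10¹⁹ / 6.022×10²³ = 3.936×10⁻⁵ mol.
Photons that must be absorbed: 3.936×10⁻⁵ / 0.047 = 8.374×10⁻⁴ mol.
Incident photons needed: 8.374×10⁻⁴ / 0.880 = 9.516×10⁻⁴ mol.
Photon energy: hc/λ = 4.434×10⁻¹⁹ J; per mole, 2.670×10⁵ J mol⁻¹.
Energy required: 9.516×10⁻⁴ × 2.670×10⁵ = 254.1 J.
Time: 254.1 J / 1.11 W = 230 s.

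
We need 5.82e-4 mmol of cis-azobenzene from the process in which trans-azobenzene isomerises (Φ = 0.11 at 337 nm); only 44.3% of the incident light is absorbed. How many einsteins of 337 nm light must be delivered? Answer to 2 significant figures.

1.2e-5 einstein

Product: 5.82e-4 mmol = 5.82e-7 mol.
Photons that must be absorbed: 5.82e-7 / 0.11 = 5.291e-6 mol.
Incident photons needed: 5.291e-6 / 0.443 = 1.194e-5 mol.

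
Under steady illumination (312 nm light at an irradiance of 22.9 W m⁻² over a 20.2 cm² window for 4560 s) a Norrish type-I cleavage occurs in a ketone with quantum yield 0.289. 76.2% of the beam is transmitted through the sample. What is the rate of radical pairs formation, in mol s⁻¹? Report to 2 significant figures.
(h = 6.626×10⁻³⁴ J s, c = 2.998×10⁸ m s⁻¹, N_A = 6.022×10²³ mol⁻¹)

8.3×10⁻⁹ mol s⁻¹

Photon energy at 312 nm: hc/λ = (6.626×10⁻³⁴)(2.998×10⁸)/(312×10⁻⁹) = 6.367×10⁻¹⁹ J.
Energy delivered: (22.9 W m⁻²)(20.2×10⁻⁴ m²)(4560 s) = 210.9 J.
Photons incident: 210.9 / 6.367×10⁻¹⁹ = 3.312×10²⁰, i.e. 3.312×10²⁰/6.022×10²³ = 5.500×10⁻⁴ mol.
Fraction absorbed: 1 − 76.2/100 = 0.2380.
Photons absorbed: 0.2380 × 5.500×10⁻⁴ = 1.309×10⁻⁴ mol.
Product formed: 0.289 × 1.309×10⁻⁴ = 3.783×10⁻⁵ mol.
Rate: 3.783×10⁻⁵ / 4560 s = 8.3×10⁻⁹ mol s⁻¹.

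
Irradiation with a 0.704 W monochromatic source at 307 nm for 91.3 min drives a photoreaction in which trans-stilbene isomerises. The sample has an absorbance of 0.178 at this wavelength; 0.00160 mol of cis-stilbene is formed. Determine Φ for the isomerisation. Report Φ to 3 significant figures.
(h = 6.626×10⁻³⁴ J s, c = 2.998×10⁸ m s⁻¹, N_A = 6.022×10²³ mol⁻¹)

Φ = 0.481

Photon energy at 307 nm: hc/λ = (6.626×10⁻³⁴)(2.998×10⁸)/(307×10⁻⁹) = 6.471×10⁻¹⁹ J.
Energy delivered: (0.704 W)(5478 s) = 3857 J.
Photons incident: 3857 / 6.471×10⁻¹⁹ = 5.960×10²¹, i.e. 5.960×10²¹/6.022×10²³ = 0.009897 mol.
Fraction absorbed: 1 − 10^(−0.178) = 0.3363.
Photons absorbed: 0.3363 × 0.009897 = 0.003328 mol.
Φ = 0.00160 mol / 0.003328 mol photons = 0.481.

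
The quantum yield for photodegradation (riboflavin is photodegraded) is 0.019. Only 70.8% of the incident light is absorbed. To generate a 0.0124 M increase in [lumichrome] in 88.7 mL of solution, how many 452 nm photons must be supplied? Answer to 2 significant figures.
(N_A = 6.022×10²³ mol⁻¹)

Product: (0.0124 M)(0.0887 L) = 0.001100 mol.
Photons that must be absorbed: 0.001100 / 0.019 = 0.05789 mol.
Incident photons needed: 0.05789 / 0.708 = 0.08177 mol.
Photon count: 0.08177 × 6.022×10²³ = 4.9×10²².

4.9×10²² photons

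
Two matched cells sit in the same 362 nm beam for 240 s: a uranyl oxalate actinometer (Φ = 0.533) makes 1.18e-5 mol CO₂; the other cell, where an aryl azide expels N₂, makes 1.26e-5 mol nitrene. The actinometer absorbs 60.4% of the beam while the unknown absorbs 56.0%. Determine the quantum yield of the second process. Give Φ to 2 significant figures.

Φ = 0.61

Photons absorbed by the actinometer: 1.18e-5 / 0.533 = 2.214e-5 mol.
Incident flux: 2.214e-5 / 0.604 = 3.666e-5 einstein.
Absorbed by unknown: 0.560 × 3.666e-5 = 2.053e-5 mol.
Φ(unknown) = 1.26e-5 / 2.053e-5 = 0.61.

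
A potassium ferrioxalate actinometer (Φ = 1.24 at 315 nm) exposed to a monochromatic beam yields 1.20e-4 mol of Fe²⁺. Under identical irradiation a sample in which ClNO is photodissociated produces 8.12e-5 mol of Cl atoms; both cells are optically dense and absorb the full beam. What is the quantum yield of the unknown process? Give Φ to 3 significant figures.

Photons absorbed by the actinometer: 1.20e-4 / 1.24 = 9.677e-5 mol.
Φ(unknown) = 8.12e-5 / 9.677e-5 = 0.839.

Φ = 0.839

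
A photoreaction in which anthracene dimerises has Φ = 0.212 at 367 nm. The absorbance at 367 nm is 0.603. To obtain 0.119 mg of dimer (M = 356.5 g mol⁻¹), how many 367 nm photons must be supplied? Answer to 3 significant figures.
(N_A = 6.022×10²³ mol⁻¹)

Product: 0.119 mg / 356.5 g mol⁻¹ = 3.338×10⁻⁷ mol.
Photons that must be absorbed: 3.338×10⁻⁷ / 0.212 = 1.575×10⁻⁶ mol.
Fraction absorbed: 1 − 10^(−0.603) = 0.7505.
Incident photons needed: 1.575×10⁻⁶ / 0.7505 = 2.099×10⁻⁶ mol.
Photon count: 2.099×10⁻⁶ × 6.022×10²³ = 1.26×10¹⁸.

1.26×10¹⁸ photons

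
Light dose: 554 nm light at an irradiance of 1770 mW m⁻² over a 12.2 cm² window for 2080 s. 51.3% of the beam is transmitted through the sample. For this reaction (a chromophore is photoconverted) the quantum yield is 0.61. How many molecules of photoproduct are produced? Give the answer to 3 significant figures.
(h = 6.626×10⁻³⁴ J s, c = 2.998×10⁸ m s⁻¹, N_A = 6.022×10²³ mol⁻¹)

3.72×10¹⁸ molecules

Photon energy at 554 nm: hc/λ = (6.626×10⁻³⁴)(2.998×10⁸)/(554×10⁻⁹) = 3.586×10⁻¹⁹ J.
Energy delivered: (1770 mW m⁻²)(12.2×10⁻⁴ m²)(2080 s) = 4.492 J.
Photons incident: 4.492 / 3.586×10⁻¹⁹ = 1.253×10¹⁹, i.e. 1.253×10¹⁹/6.022×10²³ = 2.081×10⁻⁵ mol.
Fraction absorbed: 1 − 51.3/100 = 0.4870.
Photons absorbed: 0.4870 × 2.081×10⁻⁵ = 1.013×10⁻⁵ mol.
Product: Φ × n_abs = 0.61 × 1.013×10⁻⁵ = 6.179×10⁻⁶ mol.
As a count: 6.179×10⁻⁶ × 6.022×10²³ = 3.72×10¹⁸.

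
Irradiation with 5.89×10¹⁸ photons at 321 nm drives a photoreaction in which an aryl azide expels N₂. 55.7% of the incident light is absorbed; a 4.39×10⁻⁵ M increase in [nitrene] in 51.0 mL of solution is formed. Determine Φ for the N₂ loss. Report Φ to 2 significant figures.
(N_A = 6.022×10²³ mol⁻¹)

Φ = 0.41

Product: (4.39×10⁻⁵ M)(0.051 L) = 2.239×10⁻⁶ mol.
Moles of photons: 5.89×10¹⁸ / 6.022×10²³ = 9.781×10⁻⁶ mol.
Photons absorbed: 0.557 × 9.781×10⁻⁶ = 5.448×10⁻⁶ mol.
Φ = 2.239×10⁻⁶ mol / 5.448×10⁻⁶ mol photons = 0.41.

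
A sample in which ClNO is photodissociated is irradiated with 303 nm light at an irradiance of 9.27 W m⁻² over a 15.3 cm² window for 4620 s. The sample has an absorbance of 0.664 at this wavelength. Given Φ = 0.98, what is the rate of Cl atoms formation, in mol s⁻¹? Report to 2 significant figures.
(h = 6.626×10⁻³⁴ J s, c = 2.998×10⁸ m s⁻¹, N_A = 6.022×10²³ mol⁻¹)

Photon energy at 303 nm: hc/λ = (6.626×10⁻³⁴)(2.998×10⁸)/(303×10⁻⁹) = 6.556×10⁻¹⁹ J.
Energy delivered: (9.27 W m⁻²)(15.3×10⁻⁴ m²)(4620 s) = 65.53 J.
Photons incident: 65.53 / 6.556×10⁻¹⁹ = 9.995×10¹⁹, i.e. 9.995×10¹⁹/6.022×10²³ = 1.660×10⁻⁴ mol.
Fraction absorbed: 1 − 10^(−0.664) = 0.7832.
Photons absorbed: 0.7832 × 1.660×10⁻⁴ = 1.300×10⁻⁴ mol.
Product formed: 0.98 × 1.300×10⁻⁴ = 1.274×10⁻⁴ mol.
Rate: 1.274×10⁻⁴ / 4620 s = 2.8×10⁻⁸ mol s⁻¹.

2.8×10⁻⁸ mol s⁻¹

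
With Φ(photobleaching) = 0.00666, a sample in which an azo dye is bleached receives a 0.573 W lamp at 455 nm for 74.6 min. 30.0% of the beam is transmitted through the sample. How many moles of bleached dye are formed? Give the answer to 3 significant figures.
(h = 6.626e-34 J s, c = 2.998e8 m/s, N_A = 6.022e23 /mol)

4.55e-5 mol

Photon energy at 455 nm: hc/λ = (6.626e-34)(2.998e8)/(455e-9) = 4.366e-19 J.
Energy delivered: (0.573 W)(4476 s) = 2565 J.
Photons incident: 2565 / 4.366e-19 = 5.875e21, i.e. 5.875e21/6.022e23 = 0.009756 mol.
Fraction absorbed: 1 − 30.0/100 = 0.7000.
Photons absorbed: 0.7000 × 0.009756 = 0.006829 mol.
Product: Φ × n_abs = 0.00666 × 0.006829 = 4.548e-5 mol.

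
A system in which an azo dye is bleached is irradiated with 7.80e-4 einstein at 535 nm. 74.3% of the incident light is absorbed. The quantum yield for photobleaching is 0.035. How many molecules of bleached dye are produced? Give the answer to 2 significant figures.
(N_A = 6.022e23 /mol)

Photons absorbed: 0.743 × 7.80e-4 = 5.795e-4 mol.
Product: Φ × n_abs = 0.035 × 5.795e-4 = 2.028e-5 mol.
As a count: 2.028e-5 × 6.022e23 = 1.2e19.

1.2e19 molecules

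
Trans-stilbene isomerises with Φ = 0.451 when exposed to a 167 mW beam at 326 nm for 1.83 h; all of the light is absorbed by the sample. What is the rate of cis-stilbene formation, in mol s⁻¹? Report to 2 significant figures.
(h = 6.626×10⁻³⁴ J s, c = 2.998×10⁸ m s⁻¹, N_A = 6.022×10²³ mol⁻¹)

Photon energy at 326 nm: hc/λ = (6.626×10⁻³⁴)(2.998×10⁸)/(326×10⁻⁹) = 6.093×10⁻¹⁹ J.
Energy delivered: (167 mW)(6588 s) = 1100 J.
Photons incident: 1100 / 6.093×10⁻¹⁹ = 1.805×10²¹, i.e. 1.805×10²¹/6.022×10²³ = 0.002997 mol.
Product formed: 0.451 × 0.002997 = 0.001352 mol.
Rate: 0.001352 / 6588 s = 2.1×10⁻⁷ mol s⁻¹.

2.1×10⁻⁷ mol s⁻¹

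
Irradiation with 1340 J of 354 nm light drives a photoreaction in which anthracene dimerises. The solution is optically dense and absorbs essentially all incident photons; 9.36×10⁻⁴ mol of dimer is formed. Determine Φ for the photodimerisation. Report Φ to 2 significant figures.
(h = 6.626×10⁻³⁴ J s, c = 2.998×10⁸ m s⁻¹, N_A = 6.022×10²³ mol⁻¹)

Photon energy at 354 nm: hc/λ = (6.626×10⁻³⁴)(2.998×10⁸)/(354×10⁻⁹) = 5.612×10⁻¹⁹ J.
Photons incident: 1340 / 5.612×10⁻¹⁹ = 2.388×10²¹, i.e. 2.388×10²¹/6.022×10²³ = 0.003965 mol.
Φ = 9.36×10⁻⁴ mol / 0.003965 mol photons = 0.24.

Φ = 0.24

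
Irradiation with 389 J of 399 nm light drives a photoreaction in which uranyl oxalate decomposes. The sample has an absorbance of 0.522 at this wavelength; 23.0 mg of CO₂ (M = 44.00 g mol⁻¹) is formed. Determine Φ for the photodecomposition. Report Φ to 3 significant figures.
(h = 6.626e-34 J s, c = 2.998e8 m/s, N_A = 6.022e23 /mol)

Φ = 0.576

Product: 23.0 mg / 44.00 g mol⁻¹ = 5.227e-4 mol.
Photon energy at 399 nm: hc/λ = (6.626e-34)(2.998e8)/(399e-9) = 4.979e-19 J.
Photons incident: 389 / 4.979e-19 = 7.813e20, i.e. 7.813e20/6.022e23 = 0.001297 mol.
Fraction absorbed: 1 − 10^(−0.522) = 0.6994.
Photons absorbed: 0.6994 × 0.001297 = 9.071e-4 mol.
Φ = 5.227e-4 mol / 9.071e-4 mol photons = 0.576.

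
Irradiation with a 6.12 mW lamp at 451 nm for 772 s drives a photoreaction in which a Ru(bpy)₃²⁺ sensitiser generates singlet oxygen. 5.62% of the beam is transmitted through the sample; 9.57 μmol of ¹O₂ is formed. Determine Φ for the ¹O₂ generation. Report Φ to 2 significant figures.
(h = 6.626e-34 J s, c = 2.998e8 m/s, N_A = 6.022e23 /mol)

Φ = 0.57

Product: 9.57 μmol = 9.57e-6 mol.
Photon energy at 451 nm: hc/λ = (6.626e-34)(2.998e8)/(451e-9) = 4.405e-19 J.
Energy delivered: (6.12 mW)(772 s) = 4.725 J.
Photons incident: 4.725 / 4.405e-19 = 1.073e19, i.e. 1.073e19/6.022e23 = 1.782e-5 mol.
Fraction absorbed: 1 − 5.62/100 = 0.9438.
Photons absorbed: 0.9438 × 1.782e-5 = 1.682e-5 mol.
Φ = 9.57e-6 mol / 1.682e-5 mol photons = 0.57.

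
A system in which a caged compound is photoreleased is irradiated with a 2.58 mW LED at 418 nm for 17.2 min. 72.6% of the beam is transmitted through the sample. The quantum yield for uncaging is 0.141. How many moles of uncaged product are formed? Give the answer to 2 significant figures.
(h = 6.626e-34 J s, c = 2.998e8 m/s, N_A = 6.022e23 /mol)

3.6e-7 mol

Photon energy at 418 nm: hc/λ = (6.626e-34)(2.998e8)/(418e-9) = 4.752e-19 J.
Energy delivered: (2.58 mW)(1032 s) = 2.663 J.
Photons incident: 2.663 / 4.752e-19 = 5.604e18, i.e. 5.604e18/6.022e23 = 9.306e-6 mol.
Fraction absorbed: 1 − 72.6/100 = 0.2740.
Photons absorbed: 0.2740 × 9.306e-6 = 2.550e-6 mol.
Product: Φ × n_abs = 0.141 × 2.550e-6 = 3.595e-7 mol.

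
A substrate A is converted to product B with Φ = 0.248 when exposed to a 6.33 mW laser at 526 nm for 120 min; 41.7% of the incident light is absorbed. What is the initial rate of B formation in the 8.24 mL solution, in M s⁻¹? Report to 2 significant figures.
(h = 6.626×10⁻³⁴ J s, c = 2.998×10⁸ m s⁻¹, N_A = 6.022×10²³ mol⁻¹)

Photon energy at 526 nm: hc/λ = (6.626×10⁻³⁴)(2.998×10⁸)/(526×10⁻⁹) = 3.777×10⁻¹⁹ J.
Energy delivered: (6.33 mW)(7200 s) = 45.58 J.
Photons incident: 45.58 / 3.777×10⁻¹⁹ = 1.207×10²⁰, i.e. 1.207×10²⁰/6.022×10²³ = 2.004×10⁻⁴ mol.
Photons absorbed: 0.417 × 2.004×10⁻⁴ = 8.357×10⁻⁵ mol.
Product formed: 0.248 × 8.357×10⁻⁵ = 2.073×10⁻⁵ mol.
Rate: 2.073×10⁻⁵ mol / (7200 s × 0.00824 L) = 3.5×10⁻⁷ M s⁻¹.

3.5×10⁻⁷ M s⁻¹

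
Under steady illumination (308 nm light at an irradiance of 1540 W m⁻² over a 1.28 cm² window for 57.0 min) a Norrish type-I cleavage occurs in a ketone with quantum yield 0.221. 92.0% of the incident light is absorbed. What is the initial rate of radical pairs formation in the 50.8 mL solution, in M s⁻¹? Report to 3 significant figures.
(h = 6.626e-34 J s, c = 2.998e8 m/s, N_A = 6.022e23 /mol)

Photon energy at 308 nm: hc/λ = (6.626e-34)(2.998e8)/(308e-9) = 6.450e-19 J.
Energy delivered: (1540 W m⁻²)(1.28e-4 m²)(3420 s) = 674.2 J.
Photons incident: 674.2 / 6.450e-19 = 1.045e21, i.e. 1.045e21/6.022e23 = 0.001735 mol.
Photons absorbed: 0.920 × 0.001735 = 0.001596 mol.
Product formed: 0.221 × 0.001596 = 3.527e-4 mol.
Rate: 3.527e-4 mol / (3420 s × 0.0508 L) = 2.03e-6 M s⁻¹.

2.03e-6 M s⁻¹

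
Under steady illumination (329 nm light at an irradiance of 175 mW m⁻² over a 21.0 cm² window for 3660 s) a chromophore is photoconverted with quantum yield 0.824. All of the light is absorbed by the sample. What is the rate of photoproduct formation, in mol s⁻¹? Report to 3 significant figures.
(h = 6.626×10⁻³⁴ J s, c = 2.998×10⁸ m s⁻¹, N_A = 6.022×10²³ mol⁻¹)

8.33×10⁻¹⁰ mol s⁻¹

Photon energy at 329 nm: hc/λ = (6.626×10⁻³⁴)(2.998×10⁸)/(329×10⁻⁹) = 6.038×10⁻¹⁹ J.
Energy delivered: (175 mW m⁻²)(21.0×10⁻⁴ m²)(3660 s) = 1.345 J.
Photons incident: 1.345 / 6.038×10⁻¹⁹ = 2.228×10¹⁸, i.e. 2.228×10¹⁸/6.022×10²³ = 3.700×10⁻⁶ mol.
Product formed: 0.824 × 3.700×10⁻⁶ = 3.049×10⁻⁶ mol.
Rate: 3.049×10⁻⁶ / 3660 s = 8.33×10⁻¹⁰ mol s⁻¹.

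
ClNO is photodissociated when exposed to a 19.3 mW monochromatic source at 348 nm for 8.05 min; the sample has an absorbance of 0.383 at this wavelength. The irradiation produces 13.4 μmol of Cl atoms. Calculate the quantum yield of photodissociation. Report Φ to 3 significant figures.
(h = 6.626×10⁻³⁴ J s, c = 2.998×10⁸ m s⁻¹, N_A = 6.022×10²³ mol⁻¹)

Product: 13.4 μmol = 1.34×10⁻⁵ mol.
Photon energy at 348 nm: hc/λ = (6.626×10⁻³⁴)(2.998×10⁸)/(348×10⁻⁹) = 5.708×10⁻¹⁹ J.
Energy delivered: (19.3 mW)(483 s) = 9.322 J.
Photons incident: 9.322 / 5.708×10⁻¹⁹ = 1.633×10¹⁹, i.e. 1.633×10¹⁹/6.022×10²³ = 2.712×10⁻⁵ mol.
Fraction absorbed: 1 − 10^(−0.383) = 0.5860.
Photons absorbed: 0.5860 × 2.712×10⁻⁵ = 1.589×10⁻⁵ mol.
Φ = 1.34×10⁻⁵ mol / 1.589×10⁻⁵ mol photons = 0.843.

Φ = 0.843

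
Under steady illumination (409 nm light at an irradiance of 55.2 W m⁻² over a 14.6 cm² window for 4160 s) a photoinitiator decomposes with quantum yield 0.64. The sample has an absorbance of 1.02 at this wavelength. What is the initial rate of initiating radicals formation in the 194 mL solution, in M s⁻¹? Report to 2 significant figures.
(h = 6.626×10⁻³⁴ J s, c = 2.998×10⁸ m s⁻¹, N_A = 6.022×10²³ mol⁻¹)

8.2×10⁻⁷ M s⁻¹

Photon energy at 409 nm: hc/λ = (6.626×10⁻³⁴)(2.998×10⁸)/(409×10⁻⁹) = 4.857×10⁻¹⁹ J.
Energy delivered: (55.2 W m⁻²)(14.6×10⁻⁴ m²)(4160 s) = 335.3 J.
Photons incident: 335.3 / 4.857×10⁻¹⁹ = 6.903×10²⁰, i.e. 6.903×10²⁰/6.022×10²³ = 0.001146 mol.
Fraction absorbed: 1 − 10^(−1.02) = 0.9045.
Photons absorbed: 0.9045 × 0.001146 = 0.001037 mol.
Product formed: 0.64 × 0.001037 = 6.637×10⁻⁴ mol.
Rate: 6.637×10⁻⁴ mol / (4160 s × 0.194 L) = 8.2×10⁻⁷ M s⁻¹.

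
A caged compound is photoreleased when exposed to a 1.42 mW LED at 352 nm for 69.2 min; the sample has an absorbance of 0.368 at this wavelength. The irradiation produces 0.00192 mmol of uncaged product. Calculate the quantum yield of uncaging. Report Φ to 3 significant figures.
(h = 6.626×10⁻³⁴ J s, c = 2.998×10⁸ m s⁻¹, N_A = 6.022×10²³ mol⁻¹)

Product: 0.00192 mmol = 1.92×10⁻⁶ mol.
Photon energy at 352 nm: hc/λ = (6.626×10⁻³⁴)(2.998×10⁸)/(352×10⁻⁹) = 5.643×10⁻¹⁹ J.
Energy delivered: (1.42 mW)(4152 s) = 5.896 J.
Photons incident: 5.896 / 5.643×10⁻¹⁹ = 1.045×10¹⁹, i.e. 1.045×10¹⁹/6.022×10²³ = 1.735×10⁻⁵ mol.
Fraction absorbed: 1 − 10^(−0.368) = 0.5715.
Photons absorbed: 0.5715 × 1.735×10⁻⁵ = 9.916×10⁻⁶ mol.
Φ = 1.92×10⁻⁶ mol / 9.916×10⁻⁶ mol photons = 0.194.

Φ = 0.194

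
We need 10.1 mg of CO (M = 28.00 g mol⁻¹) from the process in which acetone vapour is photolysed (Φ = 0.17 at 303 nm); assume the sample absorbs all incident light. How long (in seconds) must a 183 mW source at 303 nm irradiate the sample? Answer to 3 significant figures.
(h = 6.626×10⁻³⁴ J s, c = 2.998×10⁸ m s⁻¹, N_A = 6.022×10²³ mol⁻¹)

t ≈ 4580 s

Product: 10.1 mg / 28.00 g mol⁻¹ = 3.607×10⁻⁴ mol.
Photons that must be absorbed: 3.607×10⁻⁴ / 0.17 = 0.002122 mol.
Photon energy: hc/λ = 6.556×10⁻¹⁹ J; per mole, 3.948×10⁵ J mol⁻¹.
Energy required: 0.002122 × 3.948×10⁵ = 837.8 J.
Time: 837.8 J / 0.183 W = 4580 s.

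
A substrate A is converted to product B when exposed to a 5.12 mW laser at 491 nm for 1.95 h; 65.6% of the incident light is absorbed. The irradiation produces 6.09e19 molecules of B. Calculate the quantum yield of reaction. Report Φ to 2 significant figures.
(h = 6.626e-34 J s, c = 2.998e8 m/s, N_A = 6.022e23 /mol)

Product: 6.09e19 / 6.022e23 = 1.011e-4 mol.
Photon energy at 491 nm: hc/λ = (6.626e-34)(2.998e8)/(491e-9) = 4.046e-19 J.
Energy delivered: (5.12 mW)(7020 s) = 35.94 J.
Photons incident: 35.94 / 4.046e-19 = 8.883e19, i.e. 8.883e19/6.022e23 = 1.475e-4 mol.
Photons absorbed: 0.656 × 1.475e-4 = 9.676e-5 mol.
Φ = 1.011e-4 mol / 9.676e-5 mol photons = 1.0.

Φ = 1.0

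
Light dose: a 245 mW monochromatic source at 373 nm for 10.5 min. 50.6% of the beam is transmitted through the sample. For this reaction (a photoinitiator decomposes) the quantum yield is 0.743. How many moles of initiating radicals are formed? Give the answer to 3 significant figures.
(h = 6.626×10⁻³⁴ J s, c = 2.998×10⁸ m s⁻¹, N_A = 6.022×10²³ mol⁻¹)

Photon energy at 373 nm: hc/λ = (6.626×10⁻³⁴)(2.998×10⁸)/(373×10⁻⁹) = 5.326×10⁻¹⁹ J.
Energy delivered: (245 mW)(630 s) = 154.4 J.
Photons incident: 154.4 / 5.326×10⁻¹⁹ = 2.899×10²⁰, i.e. 2.899×10²⁰/6.022×10²³ = 4.814×10⁻⁴ mol.
Fraction absorbed: 1 − 50.6/100 = 0.4940.
Photons absorbed: 0.4940 × 4.814×10⁻⁴ = 2.378×10⁻⁴ mol.
Product: Φ × n_abs = 0.743 × 2.378×10⁻⁴ = 1.767×10⁻⁴ mol.

1.77×10⁻⁴ mol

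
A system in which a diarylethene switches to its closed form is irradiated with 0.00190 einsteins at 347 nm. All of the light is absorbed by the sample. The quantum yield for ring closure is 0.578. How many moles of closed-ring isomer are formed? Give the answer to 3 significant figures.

Product: Φ × n_abs = 0.578 × 0.00190 = 0.001098 mol.

0.00110 mol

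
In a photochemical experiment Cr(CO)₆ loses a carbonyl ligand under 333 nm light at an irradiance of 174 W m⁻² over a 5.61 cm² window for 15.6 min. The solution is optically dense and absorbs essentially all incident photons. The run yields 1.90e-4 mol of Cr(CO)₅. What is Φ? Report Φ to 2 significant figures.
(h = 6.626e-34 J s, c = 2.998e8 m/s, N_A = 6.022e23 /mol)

Φ = 0.75

Photon energy at 333 nm: hc/λ = (6.626e-34)(2.998e8)/(333e-9) = 5.965e-19 J.
Energy delivered: (174 W m⁻²)(5.61e-4 m²)(936 s) = 91.37 J.
Photons incident: 91.37 / 5.965e-19 = 1.532e20, i.e. 1.532e20/6.022e23 = 2.544e-4 mol.
Φ = 1.90e-4 mol / 2.544e-4 mol photons = 0.75.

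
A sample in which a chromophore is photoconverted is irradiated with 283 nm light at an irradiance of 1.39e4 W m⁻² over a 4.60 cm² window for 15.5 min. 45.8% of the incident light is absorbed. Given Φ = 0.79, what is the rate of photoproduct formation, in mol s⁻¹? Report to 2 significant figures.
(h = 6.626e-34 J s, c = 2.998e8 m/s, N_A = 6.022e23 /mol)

5.5e-6 mol s⁻¹

Photon energy at 283 nm: hc/λ = (6.626e-34)(2.998e8)/(283e-9) = 7.019e-19 J.
Energy delivered: (1.39e4 W m⁻²)(4.60e-4 m²)(930 s) = 5946 J.
Photons incident: 5946 / 7.019e-19 = 8.471e21, i.e. 8.471e21/6.022e23 = 0.01407 mol.
Photons absorbed: 0.458 × 0.01407 = 0.006444 mol.
Product formed: 0.79 × 0.006444 = 0.005091 mol.
Rate: 0.005091 / 930 s = 5.5e-6 mol s⁻¹.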